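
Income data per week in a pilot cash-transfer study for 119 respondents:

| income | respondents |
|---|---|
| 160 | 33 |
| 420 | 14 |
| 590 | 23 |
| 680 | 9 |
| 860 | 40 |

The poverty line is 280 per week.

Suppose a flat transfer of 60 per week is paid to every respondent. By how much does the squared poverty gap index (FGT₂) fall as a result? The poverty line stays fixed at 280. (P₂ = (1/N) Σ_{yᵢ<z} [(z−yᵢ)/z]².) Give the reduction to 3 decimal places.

0.038

Before: below the line — 33×160; squared poverty gap index (FGT₂) = 0.05093.
After the 60 transfer: below the line — 33×220; squared poverty gap index (FGT₂) = 0.01273.
Reduction = 0.05093 − 0.01273 = 0.038.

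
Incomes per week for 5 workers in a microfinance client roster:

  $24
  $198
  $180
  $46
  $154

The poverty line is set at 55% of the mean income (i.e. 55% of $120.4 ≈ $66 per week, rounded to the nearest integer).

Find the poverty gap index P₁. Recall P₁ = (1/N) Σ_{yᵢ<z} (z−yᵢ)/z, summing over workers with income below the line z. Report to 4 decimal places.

0.1879

Poor units: $24, $46 (q = 2 of N = 5).
Shortfall ratios: (66−24)/66 = 0.6364; (66−46)/66 = 0.3030.
Σ = 0.939394. Dividing by the full population N = 5 gives P₁ = 0.1879.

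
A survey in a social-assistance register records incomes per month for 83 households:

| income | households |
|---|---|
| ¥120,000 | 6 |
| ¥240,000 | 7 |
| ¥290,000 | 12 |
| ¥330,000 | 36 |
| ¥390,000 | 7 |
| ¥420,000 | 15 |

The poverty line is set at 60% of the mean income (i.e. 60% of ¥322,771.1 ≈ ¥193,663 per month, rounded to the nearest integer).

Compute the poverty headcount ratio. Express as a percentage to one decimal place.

6 of the 83 households have income below ¥193,663.
H = 6/83 = 7.2%.

7.2%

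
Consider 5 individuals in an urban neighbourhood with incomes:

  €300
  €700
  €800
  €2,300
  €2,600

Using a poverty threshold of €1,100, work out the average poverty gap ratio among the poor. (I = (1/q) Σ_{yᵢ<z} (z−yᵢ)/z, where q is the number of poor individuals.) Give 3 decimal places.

0.455

Below z: €300, €700, €800 (q = 3 of N = 5).
Relative gaps: 0.7273, 0.3636, 0.2727; sum = 1.363636.
I averages over the q = 3 poor units only: 1.363636 / 3 = 0.455.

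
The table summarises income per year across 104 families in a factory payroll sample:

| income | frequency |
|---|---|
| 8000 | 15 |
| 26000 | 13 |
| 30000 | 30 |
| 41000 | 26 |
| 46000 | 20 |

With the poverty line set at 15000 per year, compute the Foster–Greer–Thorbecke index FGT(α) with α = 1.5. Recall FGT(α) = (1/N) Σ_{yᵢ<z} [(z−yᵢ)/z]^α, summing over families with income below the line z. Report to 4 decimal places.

Below the line: 15×8000 (q = 15 of N = 104).
Relative gaps: (15000−8000)/15000 = 0.4667 (×15).
Raised to α = 1.5: 0.31879 (×15).
Sum = 4.781910; FGT(1.5) = 4.781910 / 104 = 0.0460.

0.0460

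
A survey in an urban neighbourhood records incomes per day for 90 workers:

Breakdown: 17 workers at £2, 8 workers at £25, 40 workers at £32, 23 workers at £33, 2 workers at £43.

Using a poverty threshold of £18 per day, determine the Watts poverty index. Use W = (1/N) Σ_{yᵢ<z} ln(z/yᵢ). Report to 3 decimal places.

0.415

Poor units: 17×£2 (q = 17 of N = 90).
Log gaps: ln(18/2) = 2.1972 (×17).
W = 37.352818 / 90 = 0.415.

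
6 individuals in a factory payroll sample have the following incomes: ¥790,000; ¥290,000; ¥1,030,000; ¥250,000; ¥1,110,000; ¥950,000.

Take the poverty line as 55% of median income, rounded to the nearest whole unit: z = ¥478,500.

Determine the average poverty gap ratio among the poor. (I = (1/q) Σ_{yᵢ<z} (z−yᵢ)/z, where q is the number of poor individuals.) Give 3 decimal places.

Below z: ¥250,000, ¥290,000 (q = 2 of N = 6).
Relative gaps: 0.4775, 0.3939; sum = 0.871473.
The income-gap ratio divides by q (the poor only): 0.871473 / 2 = 0.436.

0.436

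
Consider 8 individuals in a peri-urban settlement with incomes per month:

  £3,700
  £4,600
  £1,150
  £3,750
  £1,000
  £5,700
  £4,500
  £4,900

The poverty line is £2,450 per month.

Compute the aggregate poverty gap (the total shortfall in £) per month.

Below z: £1,000, £1,150 (q = 2 of N = 8).
Individual gaps: 2450−1000 = 1450; 2450−1150 = 1300.
Aggregate gap = £2,750.

£2,750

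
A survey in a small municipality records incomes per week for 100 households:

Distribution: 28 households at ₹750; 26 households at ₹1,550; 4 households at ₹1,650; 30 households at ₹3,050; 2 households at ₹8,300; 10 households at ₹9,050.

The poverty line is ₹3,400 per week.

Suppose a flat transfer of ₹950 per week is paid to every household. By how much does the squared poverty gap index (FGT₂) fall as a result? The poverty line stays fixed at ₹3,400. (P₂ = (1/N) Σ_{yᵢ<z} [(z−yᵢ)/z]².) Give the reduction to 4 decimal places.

Before: below the line — 28×₹750, 26×₹1,550, 4×₹1,650, 30×₹3,050; squared poverty gap index (FGT₂) = 0.260848.
After the ₹950 transfer: below the line — 28×₹1,700, 26×₹2,500, 4×₹2,600; squared poverty gap index (FGT₂) = 0.090433.
Reduction = 0.260848 − 0.090433 = 0.1704.

0.1704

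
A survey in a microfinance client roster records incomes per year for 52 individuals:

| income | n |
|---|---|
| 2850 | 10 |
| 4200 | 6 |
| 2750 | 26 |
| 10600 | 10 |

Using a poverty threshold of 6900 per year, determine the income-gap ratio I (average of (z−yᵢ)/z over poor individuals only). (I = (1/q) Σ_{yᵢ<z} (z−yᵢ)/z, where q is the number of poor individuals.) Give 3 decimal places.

Below z: 26×2750, 10×2850, 6×4200 (q = 42 of N = 52).
Shortfall ratios (z−y)/z: 0.6014 (×26), 0.5870 (×10), 0.3913 (×6); sum = 23.855072.
I averages over the q = 42 poor units only: 23.855072 / 42 = 0.568.

0.568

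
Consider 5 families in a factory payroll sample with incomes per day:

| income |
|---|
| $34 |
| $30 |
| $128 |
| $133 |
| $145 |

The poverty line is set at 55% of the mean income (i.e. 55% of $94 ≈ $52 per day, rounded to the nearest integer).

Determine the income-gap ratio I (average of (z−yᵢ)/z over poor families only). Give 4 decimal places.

0.3846

Incomes under z: $30, $34 (q = 2 of N = 5).
Shortfall ratios (z−y)/z: 0.4231, 0.3462; sum = 0.769231.
The income-gap ratio divides by q (the poor only): 0.769231 / 2 = 0.3846.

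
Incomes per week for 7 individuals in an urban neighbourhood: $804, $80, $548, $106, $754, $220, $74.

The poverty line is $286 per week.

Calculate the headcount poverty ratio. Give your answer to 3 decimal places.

4 of the 7 individuals have income below $286.
H = 4/7 = 0.571.

0.571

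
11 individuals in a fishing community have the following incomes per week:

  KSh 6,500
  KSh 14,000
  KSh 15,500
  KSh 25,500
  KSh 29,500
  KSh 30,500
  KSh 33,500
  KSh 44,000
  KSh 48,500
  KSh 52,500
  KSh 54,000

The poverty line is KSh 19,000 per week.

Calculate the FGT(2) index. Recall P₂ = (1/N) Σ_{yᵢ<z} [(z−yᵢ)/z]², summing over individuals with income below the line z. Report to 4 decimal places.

0.0487

Below the line: KSh 6,500, KSh 14,000, KSh 15,500 (q = 3 of N = 11).
Normalized shortfalls: (19000−6500)/19000 = 0.6579; (19000−14000)/19000 = 0.2632; (19000−15500)/19000 = 0.1842.
Squared: 0.4328; 0.0693; 0.0339.
Sum = 0.536011; P₂ = 0.536011 / 11 = 0.0487.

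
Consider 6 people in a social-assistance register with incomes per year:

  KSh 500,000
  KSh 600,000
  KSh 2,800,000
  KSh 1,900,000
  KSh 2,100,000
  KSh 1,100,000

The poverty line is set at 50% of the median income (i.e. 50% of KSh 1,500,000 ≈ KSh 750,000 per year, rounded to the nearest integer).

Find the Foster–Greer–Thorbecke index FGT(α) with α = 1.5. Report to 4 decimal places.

Below z: KSh 500,000, KSh 600,000 (q = 2 of N = 6).
Relative gaps: (750000−500000)/750000 = 0.3333; (750000−600000)/750000 = 0.2000.
Raised to α = 1.5: 0.19245; 0.08944.
Sum = 0.281893; FGT(1.5) = 0.281893 / 6 = 0.0470.

0.0470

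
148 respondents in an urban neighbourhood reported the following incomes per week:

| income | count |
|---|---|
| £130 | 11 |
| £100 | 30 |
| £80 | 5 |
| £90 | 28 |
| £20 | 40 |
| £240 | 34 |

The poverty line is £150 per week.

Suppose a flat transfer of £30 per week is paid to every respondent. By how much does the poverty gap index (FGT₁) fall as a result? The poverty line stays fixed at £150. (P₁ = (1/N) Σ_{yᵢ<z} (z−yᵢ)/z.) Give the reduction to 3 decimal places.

0.149

Before: below the line — 40×£20, 5×£80, 28×£90, 30×£100, 11×£130; poverty gap index (FGT₁) = 0.40315.
After the £30 transfer: below the line — 40×£50, 5×£110, 28×£120, 30×£130; poverty gap index (FGT₁) = 0.25405.
Reduction = 0.40315 − 0.25405 = 0.149.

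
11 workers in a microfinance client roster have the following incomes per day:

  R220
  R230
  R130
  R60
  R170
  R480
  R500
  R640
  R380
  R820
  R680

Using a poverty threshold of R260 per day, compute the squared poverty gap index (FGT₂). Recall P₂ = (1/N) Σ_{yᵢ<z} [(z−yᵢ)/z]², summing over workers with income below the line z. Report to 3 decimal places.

0.091

Incomes under z: R60, R130, R170, R220, R230 (q = 5 of N = 11).
Shortfall ratios: (260−60)/260 = 0.7692; (260−130)/260 = 0.5000; (260−170)/260 = 0.3462; (260−220)/260 = 0.1538; (260−230)/260 = 0.1154.
Squared: 0.5917; 0.2500; 0.1198; 0.0237; 0.0133.
Sum = 0.998521; P₂ = 0.998521 / 11 = 0.091.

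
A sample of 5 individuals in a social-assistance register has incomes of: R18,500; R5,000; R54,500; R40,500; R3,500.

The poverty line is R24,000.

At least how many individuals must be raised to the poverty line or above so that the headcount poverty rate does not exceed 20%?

Currently q = 3 of N = 5 are below the line (H = 0.600).
A headcount ratio of at most 20% allows at most ⌊0.20 × 5⌋ = 1 poor individuals.
So at least 3 − 1 = 2 must be lifted.

2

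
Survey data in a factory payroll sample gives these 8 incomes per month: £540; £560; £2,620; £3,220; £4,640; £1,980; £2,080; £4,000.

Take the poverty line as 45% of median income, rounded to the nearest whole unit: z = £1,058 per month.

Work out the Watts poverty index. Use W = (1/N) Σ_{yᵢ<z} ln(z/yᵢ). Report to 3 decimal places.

0.164

Below the line: £540, £560 (q = 2 of N = 8).
Log gaps: ln(1058/540) = 0.6726; ln(1058/560) = 0.6362.
W = 1.308765 / 8 = 0.164.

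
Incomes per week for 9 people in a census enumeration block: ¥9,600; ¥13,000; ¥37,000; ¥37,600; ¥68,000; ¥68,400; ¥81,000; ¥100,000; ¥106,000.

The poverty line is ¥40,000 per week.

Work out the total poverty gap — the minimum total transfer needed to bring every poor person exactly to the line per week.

Below z: ¥9,600, ¥13,000, ¥37,000, ¥37,600 (q = 4 of N = 9).
Individual gaps: 40000−9600 = 30400; 40000−13000 = 27000; 40000−37000 = 3000; 40000−37600 = 2400.
Aggregate gap = ¥62,800.

¥62,800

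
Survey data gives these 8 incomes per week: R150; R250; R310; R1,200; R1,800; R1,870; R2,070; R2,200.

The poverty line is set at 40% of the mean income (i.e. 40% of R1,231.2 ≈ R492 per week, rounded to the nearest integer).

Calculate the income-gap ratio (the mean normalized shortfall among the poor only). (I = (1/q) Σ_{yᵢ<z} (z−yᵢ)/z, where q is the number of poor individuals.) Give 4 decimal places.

0.5190

Below z: R150, R250, R310 (q = 3 of N = 8).
Shortfall ratios (z−y)/z: 0.6951, 0.4919, 0.3699; sum = 1.556911.
The income-gap ratio divides by q (the poor only): 1.556911 / 3 = 0.5190.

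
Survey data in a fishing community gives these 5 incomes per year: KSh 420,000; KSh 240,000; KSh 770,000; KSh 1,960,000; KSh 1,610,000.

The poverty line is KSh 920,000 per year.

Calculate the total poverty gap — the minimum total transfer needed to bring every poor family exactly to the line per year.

Incomes under z: KSh 240,000, KSh 420,000, KSh 770,000 (q = 3 of N = 5).
Individual gaps: 920000−240000 = 680000; 920000−420000 = 500000; 920000−770000 = 150000.
Aggregate gap = KSh 1,330,000.

KSh 1,330,000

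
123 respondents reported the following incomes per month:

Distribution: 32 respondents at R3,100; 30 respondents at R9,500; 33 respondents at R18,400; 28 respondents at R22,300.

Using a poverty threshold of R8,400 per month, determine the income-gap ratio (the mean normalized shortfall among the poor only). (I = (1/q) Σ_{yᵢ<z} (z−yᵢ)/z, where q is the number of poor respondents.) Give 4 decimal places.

Below z: 32×R3,100 (q = 32 of N = 123).
Shortfall ratios (z−y)/z: 0.6310 (×32); sum = 20.190476.
I averages over the q = 32 poor units only: 20.190476 / 32 = 0.6310.

0.6310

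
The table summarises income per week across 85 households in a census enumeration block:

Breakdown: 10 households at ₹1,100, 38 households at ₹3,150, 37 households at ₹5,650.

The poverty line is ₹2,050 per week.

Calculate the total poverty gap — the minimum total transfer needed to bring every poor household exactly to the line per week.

Incomes under z: 10×₹1,100 (q = 10 of N = 85).
Individual gaps: 10×(2050−1100) = 9500.
Aggregate gap = ₹9,500.

₹9,500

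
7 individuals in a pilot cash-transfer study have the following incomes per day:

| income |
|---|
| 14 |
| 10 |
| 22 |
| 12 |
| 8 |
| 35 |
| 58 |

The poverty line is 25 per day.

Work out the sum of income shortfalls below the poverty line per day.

59

Poor units: 8, 10, 12, 14, 22 (q = 5 of N = 7).
Individual gaps: 25−8 = 17; 25−10 = 15; 25−12 = 13; 25−14 = 11; 25−22 = 3.
Aggregate gap = 59.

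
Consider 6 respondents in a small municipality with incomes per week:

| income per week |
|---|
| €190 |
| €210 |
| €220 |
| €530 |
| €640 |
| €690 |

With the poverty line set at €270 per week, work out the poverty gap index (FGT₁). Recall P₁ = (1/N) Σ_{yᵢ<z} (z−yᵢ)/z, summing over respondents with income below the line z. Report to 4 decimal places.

0.1173

Below the line: €190, €210, €220 (q = 3 of N = 6).
Relative gaps: (270−190)/270 = 0.2963; (270−210)/270 = 0.2222; (270−220)/270 = 0.1852.
Σ = 0.703704. Dividing by the full population N = 6 gives P₁ = 0.1173.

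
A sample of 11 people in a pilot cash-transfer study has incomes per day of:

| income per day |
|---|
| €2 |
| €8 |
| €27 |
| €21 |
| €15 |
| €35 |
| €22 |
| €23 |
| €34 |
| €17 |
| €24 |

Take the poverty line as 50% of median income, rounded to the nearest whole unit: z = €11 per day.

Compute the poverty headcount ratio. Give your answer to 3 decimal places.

0.182

2 of the 11 people have income below €11.
H = 2/11 = 0.182.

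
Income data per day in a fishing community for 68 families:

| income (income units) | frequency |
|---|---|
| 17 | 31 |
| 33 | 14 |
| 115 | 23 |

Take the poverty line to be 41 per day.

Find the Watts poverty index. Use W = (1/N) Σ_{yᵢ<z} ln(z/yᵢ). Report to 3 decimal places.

0.446

Below z: 31×17, 14×33 (q = 45 of N = 68).
Log shortfalls: ln(41/17) = 0.8804 (×31); ln(41/33) = 0.2171 (×14).
W = 30.330023 / 68 = 0.446.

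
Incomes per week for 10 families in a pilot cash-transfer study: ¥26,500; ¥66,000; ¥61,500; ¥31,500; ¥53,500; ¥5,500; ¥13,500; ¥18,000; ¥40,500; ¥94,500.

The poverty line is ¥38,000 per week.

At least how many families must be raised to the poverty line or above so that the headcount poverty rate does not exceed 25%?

3

5 of the 10 families are poor, so H = 5/10 = 0.500.
A headcount ratio of at most 25% allows at most ⌊0.25 × 10⌋ = 2 poor families.
So at least 5 − 2 = 3 must be lifted.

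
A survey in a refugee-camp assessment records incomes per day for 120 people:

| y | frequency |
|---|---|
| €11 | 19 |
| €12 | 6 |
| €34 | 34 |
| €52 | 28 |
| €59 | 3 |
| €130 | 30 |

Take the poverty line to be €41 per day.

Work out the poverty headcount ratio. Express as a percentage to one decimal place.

49.2%

59 of the 120 people have income below €41.
H = 59/120 = 49.2%.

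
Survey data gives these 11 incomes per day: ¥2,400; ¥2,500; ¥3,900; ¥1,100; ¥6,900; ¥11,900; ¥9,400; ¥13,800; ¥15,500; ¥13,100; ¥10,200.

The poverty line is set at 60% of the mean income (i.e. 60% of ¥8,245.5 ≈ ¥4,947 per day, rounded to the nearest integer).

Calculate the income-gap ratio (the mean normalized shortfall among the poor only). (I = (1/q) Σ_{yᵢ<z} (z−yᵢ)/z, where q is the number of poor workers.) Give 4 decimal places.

Below z: ¥1,100, ¥2,400, ¥2,500, ¥3,900 (q = 4 of N = 11).
Shortfall ratios (z−y)/z: 0.7776, 0.5149, 0.4946, 0.2116; sum = 1.998787.
The income-gap ratio divides by q (the poor only): 1.998787 / 4 = 0.4997.

0.4997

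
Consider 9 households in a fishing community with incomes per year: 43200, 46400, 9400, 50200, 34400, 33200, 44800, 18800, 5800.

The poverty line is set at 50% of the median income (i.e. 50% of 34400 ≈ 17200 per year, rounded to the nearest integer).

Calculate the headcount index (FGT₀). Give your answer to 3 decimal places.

2 of the 9 households have income below 17200.
H = 2/9 = 0.222.

0.222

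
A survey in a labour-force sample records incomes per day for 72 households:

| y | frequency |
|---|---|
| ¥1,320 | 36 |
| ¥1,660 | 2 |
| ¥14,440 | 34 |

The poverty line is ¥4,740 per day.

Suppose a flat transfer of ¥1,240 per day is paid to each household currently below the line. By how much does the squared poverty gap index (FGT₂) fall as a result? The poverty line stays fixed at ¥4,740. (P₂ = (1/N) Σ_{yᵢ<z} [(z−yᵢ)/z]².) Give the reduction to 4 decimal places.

0.1621

Before: below the line — 36×¥1,320, 2×¥1,660; squared poverty gap index (FGT₂) = 0.272023.
After the ¥1,240 transfer: below the line — 36×¥2,560, 2×¥2,900; squared poverty gap index (FGT₂) = 0.109947.
Reduction = 0.272023 − 0.109947 = 0.1621.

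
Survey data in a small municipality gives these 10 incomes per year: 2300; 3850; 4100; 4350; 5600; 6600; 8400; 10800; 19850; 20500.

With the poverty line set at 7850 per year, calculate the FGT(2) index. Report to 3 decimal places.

Below z: 2300, 3850, 4100, 4350, 5600, 6600 (q = 6 of N = 10).
Normalized shortfalls: (7850−2300)/7850 = 0.7070; (7850−3850)/7850 = 0.5096; (7850−4100)/7850 = 0.4777; (7850−4350)/7850 = 0.4459; (7850−5600)/7850 = 0.2866; (7850−6600)/7850 = 0.1592.
Squared: 0.4999; 0.2596; 0.2282; 0.1988; 0.0822; 0.0254.
Sum = 1.294008; P₂ = 1.294008 / 10 = 0.129.

0.129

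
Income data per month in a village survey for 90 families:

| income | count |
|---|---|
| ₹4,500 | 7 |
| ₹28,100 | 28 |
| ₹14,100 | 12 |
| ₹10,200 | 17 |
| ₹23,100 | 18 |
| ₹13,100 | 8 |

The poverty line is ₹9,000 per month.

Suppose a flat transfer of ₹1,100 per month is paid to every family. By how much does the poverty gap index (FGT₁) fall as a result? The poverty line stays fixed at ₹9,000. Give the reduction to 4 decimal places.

0.0095

Before: below the line — 7×₹4,500; poverty gap index (FGT₁) = 0.038889.
After the ₹1,100 transfer: below the line — 7×₹5,600; poverty gap index (FGT₁) = 0.029383.
Reduction = 0.038889 − 0.029383 = 0.0095.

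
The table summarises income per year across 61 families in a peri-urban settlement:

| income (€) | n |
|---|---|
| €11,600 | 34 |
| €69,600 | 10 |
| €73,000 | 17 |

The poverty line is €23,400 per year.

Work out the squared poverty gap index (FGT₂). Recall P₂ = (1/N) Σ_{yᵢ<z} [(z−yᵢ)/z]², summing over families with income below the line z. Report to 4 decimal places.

Incomes under z: 34×€11,600 (q = 34 of N = 61).
Relative gaps: (23400−11600)/23400 = 0.5043 (×34).
Squared: 0.2543 (×34).
Sum = 8.645920; P₂ = 8.645920 / 61 = 0.1417.

0.1417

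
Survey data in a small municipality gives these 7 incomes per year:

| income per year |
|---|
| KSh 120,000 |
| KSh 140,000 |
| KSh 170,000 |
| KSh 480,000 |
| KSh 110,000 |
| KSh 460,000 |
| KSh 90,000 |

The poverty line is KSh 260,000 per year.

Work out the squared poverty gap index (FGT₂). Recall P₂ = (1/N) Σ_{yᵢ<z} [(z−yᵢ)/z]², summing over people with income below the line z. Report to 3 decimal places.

Below the line: KSh 90,000, KSh 110,000, KSh 120,000, KSh 140,000, KSh 170,000 (q = 5 of N = 7).
Gap ratios (z−y)/z: (260000−90000)/260000 = 0.6538; (260000−110000)/260000 = 0.5769; (260000−120000)/260000 = 0.5385; (260000−140000)/260000 = 0.4615; (260000−170000)/260000 = 0.3462.
Squared: 0.4275; 0.3328; 0.2899; 0.2130; 0.1198.
Sum = 1.383136; P₂ = 1.383136 / 7 = 0.198.

0.198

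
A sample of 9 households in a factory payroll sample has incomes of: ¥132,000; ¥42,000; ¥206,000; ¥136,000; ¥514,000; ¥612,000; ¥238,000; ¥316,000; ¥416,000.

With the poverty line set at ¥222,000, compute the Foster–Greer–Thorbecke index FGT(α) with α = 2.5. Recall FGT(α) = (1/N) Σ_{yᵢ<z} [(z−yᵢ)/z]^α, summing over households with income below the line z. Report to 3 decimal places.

Below z: ¥42,000, ¥132,000, ¥136,000, ¥206,000 (q = 4 of N = 9).
Normalized shortfalls: (222000−42000)/222000 = 0.8108; (222000−132000)/222000 = 0.4054; (222000−136000)/222000 = 0.3874; (222000−206000)/222000 = 0.0721.
Raised to α = 2.5: 0.59197; 0.10465; 0.09340; 0.00139.
Sum = 0.791413; FGT(2.5) = 0.791413 / 9 = 0.088.

0.088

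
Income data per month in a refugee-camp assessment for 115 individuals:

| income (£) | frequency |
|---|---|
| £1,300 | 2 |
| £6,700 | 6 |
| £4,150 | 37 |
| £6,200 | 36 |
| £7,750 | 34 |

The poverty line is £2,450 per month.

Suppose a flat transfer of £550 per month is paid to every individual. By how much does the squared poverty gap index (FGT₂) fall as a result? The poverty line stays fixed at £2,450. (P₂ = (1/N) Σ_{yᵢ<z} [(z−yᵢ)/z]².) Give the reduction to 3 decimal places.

Before: below the line — 2×£1,300; squared poverty gap index (FGT₂) = 0.00383.
After the £550 transfer: below the line — 2×£1,850; squared poverty gap index (FGT₂) = 0.00104.
Reduction = 0.00383 − 0.00104 = 0.003.

0.003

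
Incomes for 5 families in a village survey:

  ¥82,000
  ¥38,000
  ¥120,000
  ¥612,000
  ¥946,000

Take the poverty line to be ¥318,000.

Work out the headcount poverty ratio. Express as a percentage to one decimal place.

3 of the 5 families have income below ¥318,000.
H = 3/5 = 60.0%.

60.0%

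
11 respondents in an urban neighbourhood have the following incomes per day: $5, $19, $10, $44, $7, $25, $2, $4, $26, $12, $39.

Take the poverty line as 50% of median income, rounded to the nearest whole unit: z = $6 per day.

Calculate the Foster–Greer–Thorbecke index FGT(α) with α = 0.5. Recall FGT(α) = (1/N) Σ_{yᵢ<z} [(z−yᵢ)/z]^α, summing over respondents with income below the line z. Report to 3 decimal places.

Below the line: $2, $4, $5 (q = 3 of N = 11).
Relative gaps: (6−2)/6 = 0.6667; (6−4)/6 = 0.3333; (6−5)/6 = 0.1667.
Raised to α = 0.5: 0.81650; 0.57735; 0.40825.
Sum = 1.802095; FGT(0.5) = 1.802095 / 11 = 0.164.

0.164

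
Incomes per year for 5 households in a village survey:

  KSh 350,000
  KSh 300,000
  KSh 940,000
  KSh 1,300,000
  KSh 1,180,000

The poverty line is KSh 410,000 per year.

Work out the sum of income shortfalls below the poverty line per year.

Incomes under z: KSh 300,000, KSh 350,000 (q = 2 of N = 5).
Individual gaps: 410000−300000 = 110000; 410000−350000 = 60000.
Aggregate gap = KSh 170,000.

KSh 170,000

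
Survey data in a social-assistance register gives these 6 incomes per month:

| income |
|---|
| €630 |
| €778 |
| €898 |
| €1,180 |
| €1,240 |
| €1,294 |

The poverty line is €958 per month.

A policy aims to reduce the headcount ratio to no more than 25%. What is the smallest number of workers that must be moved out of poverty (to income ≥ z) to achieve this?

2

3 of the 6 workers are poor, so H = 3/6 = 0.500.
A headcount ratio of at most 25% allows at most ⌊0.25 × 6⌋ = 1 poor workers.
So at least 3 − 1 = 2 must be lifted.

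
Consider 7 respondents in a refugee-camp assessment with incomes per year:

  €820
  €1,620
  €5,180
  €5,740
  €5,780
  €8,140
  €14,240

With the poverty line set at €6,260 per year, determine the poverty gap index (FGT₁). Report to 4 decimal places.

0.2775

Incomes under z: €820, €1,620, €5,180, €5,740, €5,780 (q = 5 of N = 7).
Relative gaps: (6260−820)/6260 = 0.8690; (6260−1620)/6260 = 0.7412; (6260−5180)/6260 = 0.1725; (6260−5740)/6260 = 0.0831; (6260−5780)/6260 = 0.0767.
Σ = 1.942492. Dividing by the full population N = 7 gives P₁ = 0.2775.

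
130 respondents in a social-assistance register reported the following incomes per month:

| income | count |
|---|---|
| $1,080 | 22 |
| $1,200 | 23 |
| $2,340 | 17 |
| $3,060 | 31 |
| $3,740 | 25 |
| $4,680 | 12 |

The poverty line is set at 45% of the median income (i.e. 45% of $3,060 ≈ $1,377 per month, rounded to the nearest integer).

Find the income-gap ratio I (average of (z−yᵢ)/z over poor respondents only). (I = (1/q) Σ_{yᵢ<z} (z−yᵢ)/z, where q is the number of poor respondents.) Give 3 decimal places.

Poor units: 22×$1,080, 23×$1,200 (q = 45 of N = 130).
Relative gaps: 0.2157 (×22), 0.1285 (×23); sum = 7.701525.
The income-gap ratio divides by q (the poor only): 7.701525 / 45 = 0.171.

0.171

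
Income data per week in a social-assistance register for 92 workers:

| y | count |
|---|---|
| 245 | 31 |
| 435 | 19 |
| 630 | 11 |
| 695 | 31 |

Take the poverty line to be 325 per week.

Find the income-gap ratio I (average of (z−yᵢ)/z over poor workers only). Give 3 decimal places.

0.246

Below z: 31×245 (q = 31 of N = 92).
Relative gaps: 0.2462 (×31); sum = 7.630769.
I averages over the q = 31 poor units only: 7.630769 / 31 = 0.246.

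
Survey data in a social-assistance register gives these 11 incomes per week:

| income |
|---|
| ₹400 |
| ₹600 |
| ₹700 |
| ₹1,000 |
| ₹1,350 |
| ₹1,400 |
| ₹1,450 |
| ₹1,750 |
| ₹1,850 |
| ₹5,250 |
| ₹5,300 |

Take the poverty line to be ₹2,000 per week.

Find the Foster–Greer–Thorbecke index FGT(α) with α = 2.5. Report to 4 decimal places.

Below z: ₹400, ₹600, ₹700, ₹1,000, ₹1,350, ₹1,400, ₹1,450, ₹1,750, ₹1,850 (q = 9 of N = 11).
Gap ratios (z−y)/z: (2000−400)/2000 = 0.8000; (2000−600)/2000 = 0.7000; (2000−700)/2000 = 0.6500; (2000−1000)/2000 = 0.5000; (2000−1350)/2000 = 0.3250; (2000−1400)/2000 = 0.3000; (2000−1450)/2000 = 0.2750; (2000−1750)/2000 = 0.1250; (2000−1850)/2000 = 0.0750.
Raised to α = 2.5: 0.57243; 0.40996; 0.34063; 0.17678; 0.06022; 0.04930; 0.03966; 0.00552; 0.00154.
Sum = 1.656037; FGT(2.5) = 1.656037 / 11 = 0.1505.

0.1505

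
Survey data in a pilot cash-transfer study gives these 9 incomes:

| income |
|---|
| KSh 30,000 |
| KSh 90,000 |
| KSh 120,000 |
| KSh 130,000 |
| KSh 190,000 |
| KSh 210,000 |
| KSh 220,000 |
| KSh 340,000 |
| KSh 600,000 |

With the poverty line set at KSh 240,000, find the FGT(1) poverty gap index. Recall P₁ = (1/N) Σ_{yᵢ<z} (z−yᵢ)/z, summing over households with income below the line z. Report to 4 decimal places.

Poor units: KSh 30,000, KSh 90,000, KSh 120,000, KSh 130,000, KSh 190,000, KSh 210,000, KSh 220,000 (q = 7 of N = 9).
Relative gaps: (240000−30000)/240000 = 0.8750; (240000−90000)/240000 = 0.6250; (240000−120000)/240000 = 0.5000; (240000−130000)/240000 = 0.4583; (240000−190000)/240000 = 0.2083; (240000−210000)/240000 = 0.1250; (240000−220000)/240000 = 0.0833.
Sum of shortfalls = 2.875000; P₁ averages over all N: 2.875000 / 9 = 0.3194.

0.3194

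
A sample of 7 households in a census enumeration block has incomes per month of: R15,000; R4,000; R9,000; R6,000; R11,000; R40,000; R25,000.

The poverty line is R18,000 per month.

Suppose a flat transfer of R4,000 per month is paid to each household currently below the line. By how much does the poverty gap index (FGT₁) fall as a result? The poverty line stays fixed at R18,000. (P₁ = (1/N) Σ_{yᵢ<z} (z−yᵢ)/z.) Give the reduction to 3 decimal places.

Before: below the line — R4,000, R6,000, R9,000, R11,000, R15,000; poverty gap index (FGT₁) = 0.35714.
After the R4,000 transfer: below the line — R8,000, R10,000, R13,000, R15,000; poverty gap index (FGT₁) = 0.20635.
Reduction = 0.35714 − 0.20635 = 0.151.

0.151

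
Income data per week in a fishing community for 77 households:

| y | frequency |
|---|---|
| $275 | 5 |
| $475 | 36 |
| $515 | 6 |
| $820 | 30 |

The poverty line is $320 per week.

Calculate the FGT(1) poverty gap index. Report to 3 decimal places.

0.009

Incomes under z: 5×$275 (q = 5 of N = 77).
Normalized shortfalls: (320−275)/320 = 0.1406 (×5).
Σ = 0.703125. Dividing by the full population N = 77 gives P₁ = 0.009.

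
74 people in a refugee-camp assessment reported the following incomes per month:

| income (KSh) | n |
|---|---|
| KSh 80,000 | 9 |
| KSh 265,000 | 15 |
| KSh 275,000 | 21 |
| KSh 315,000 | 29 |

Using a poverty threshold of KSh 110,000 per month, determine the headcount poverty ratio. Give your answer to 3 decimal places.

0.122

9 of the 74 people have income below KSh 110,000.
H = 9/74 = 0.122.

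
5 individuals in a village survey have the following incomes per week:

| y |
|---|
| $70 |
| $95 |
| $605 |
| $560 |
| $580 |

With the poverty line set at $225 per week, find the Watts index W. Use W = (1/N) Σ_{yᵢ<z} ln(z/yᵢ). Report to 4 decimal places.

Poor units: $70, $95 (q = 2 of N = 5).
Log shortfalls: ln(225/70) = 1.1676; ln(225/95) = 0.8622.
W = 2.029829 / 5 = 0.4060.

0.4060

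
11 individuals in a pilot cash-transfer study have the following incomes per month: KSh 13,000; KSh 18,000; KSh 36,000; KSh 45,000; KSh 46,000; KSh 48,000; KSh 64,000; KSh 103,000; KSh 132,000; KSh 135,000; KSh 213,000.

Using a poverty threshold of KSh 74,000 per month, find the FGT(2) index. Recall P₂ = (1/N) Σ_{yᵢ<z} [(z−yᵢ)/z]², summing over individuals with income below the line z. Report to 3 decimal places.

0.178

Poor units: KSh 13,000, KSh 18,000, KSh 36,000, KSh 45,000, KSh 46,000, KSh 48,000, KSh 64,000 (q = 7 of N = 11).
Gap ratios (z−y)/z: (74000−13000)/74000 = 0.8243; (74000−18000)/74000 = 0.7568; (74000−36000)/74000 = 0.5135; (74000−45000)/74000 = 0.3919; (74000−46000)/74000 = 0.3784; (74000−48000)/74000 = 0.3514; (74000−64000)/74000 = 0.1351.
Squared: 0.6795; 0.5727; 0.2637; 0.1536; 0.1432; 0.1234; 0.0183.
Sum = 1.954346; P₂ = 1.954346 / 11 = 0.178.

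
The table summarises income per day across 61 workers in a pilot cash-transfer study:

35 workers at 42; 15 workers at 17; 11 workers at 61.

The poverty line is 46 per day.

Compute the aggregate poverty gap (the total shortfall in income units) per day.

575

Below the line: 15×17, 35×42 (q = 50 of N = 61).
Individual gaps: 15×(46−17) = 435; 35×(46−42) = 140.
Aggregate gap = 575.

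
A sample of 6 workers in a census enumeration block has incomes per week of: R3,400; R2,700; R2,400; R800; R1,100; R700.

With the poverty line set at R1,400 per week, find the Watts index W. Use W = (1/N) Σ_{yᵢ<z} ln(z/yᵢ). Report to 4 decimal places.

0.2490

Poor units: R700, R800, R1,100 (q = 3 of N = 6).
Log gaps: ln(1400/700) = 0.6931; ln(1400/800) = 0.5596; ln(1400/1100) = 0.2412.
W = 1.493925 / 6 = 0.2490.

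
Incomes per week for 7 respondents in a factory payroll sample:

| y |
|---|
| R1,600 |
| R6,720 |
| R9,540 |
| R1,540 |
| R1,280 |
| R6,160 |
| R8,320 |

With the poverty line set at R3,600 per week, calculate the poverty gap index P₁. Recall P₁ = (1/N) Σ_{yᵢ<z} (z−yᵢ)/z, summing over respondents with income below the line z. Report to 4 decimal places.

Incomes under z: R1,280, R1,540, R1,600 (q = 3 of N = 7).
Gap ratios (z−y)/z: (3600−1280)/3600 = 0.6444; (3600−1540)/3600 = 0.5722; (3600−1600)/3600 = 0.5556.
Sum of shortfalls = 1.772222; P₁ averages over all N: 1.772222 / 7 = 0.2532.

0.2532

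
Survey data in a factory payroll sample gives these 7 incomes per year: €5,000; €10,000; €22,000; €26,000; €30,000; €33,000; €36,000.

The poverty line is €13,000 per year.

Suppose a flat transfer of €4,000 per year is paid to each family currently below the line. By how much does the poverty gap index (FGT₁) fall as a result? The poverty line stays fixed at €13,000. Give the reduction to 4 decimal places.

0.0769

Before: below the line — €5,000, €10,000; poverty gap index (FGT₁) = 0.120879.
After the €4,000 transfer: below the line — €9,000; poverty gap index (FGT₁) = 0.043956.
Reduction = 0.120879 − 0.043956 = 0.0769.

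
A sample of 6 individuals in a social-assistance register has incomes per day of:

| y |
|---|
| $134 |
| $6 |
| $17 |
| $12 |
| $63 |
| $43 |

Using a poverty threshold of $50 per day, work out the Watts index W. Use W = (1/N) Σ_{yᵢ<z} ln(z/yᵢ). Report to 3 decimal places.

Below z: $6, $12, $17, $43 (q = 4 of N = 6).
ln(z/y) terms: ln(50/6) = 2.1203; ln(50/12) = 1.4271; ln(50/17) = 1.0788; ln(50/43) = 0.1508.
W = 4.777012 / 6 = 0.796.

0.796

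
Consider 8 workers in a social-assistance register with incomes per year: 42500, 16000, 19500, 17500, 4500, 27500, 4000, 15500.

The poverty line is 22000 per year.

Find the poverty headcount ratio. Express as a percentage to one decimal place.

6 of the 8 workers have income below 22000.
H = 6/8 = 75.0%.

75.0%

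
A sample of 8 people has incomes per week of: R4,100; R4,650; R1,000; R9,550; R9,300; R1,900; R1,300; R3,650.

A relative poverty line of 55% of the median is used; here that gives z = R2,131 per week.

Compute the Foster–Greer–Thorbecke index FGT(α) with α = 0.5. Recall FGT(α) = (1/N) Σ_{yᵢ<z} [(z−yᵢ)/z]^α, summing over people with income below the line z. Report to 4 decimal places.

Incomes under z: R1,000, R1,300, R1,900 (q = 3 of N = 8).
Gap ratios (z−y)/z: (2131−1000)/2131 = 0.5307; (2131−1300)/2131 = 0.3900; (2131−1900)/2131 = 0.1084.
Raised to α = 0.5: 0.72852; 0.62447; 0.32924.
Sum = 1.682224; FGT(0.5) = 1.682224 / 8 = 0.2103.

0.2103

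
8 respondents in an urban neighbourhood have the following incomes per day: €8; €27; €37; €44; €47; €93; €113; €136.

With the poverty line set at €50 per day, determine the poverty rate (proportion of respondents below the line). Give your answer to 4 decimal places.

5 of the 8 respondents have income below €50.
H = 5/8 = 0.6250.

0.6250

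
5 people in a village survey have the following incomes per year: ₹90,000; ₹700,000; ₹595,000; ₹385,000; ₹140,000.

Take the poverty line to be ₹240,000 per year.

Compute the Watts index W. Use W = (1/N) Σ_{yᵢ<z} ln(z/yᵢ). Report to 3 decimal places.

0.304

Poor units: ₹90,000, ₹140,000 (q = 2 of N = 5).
ln(z/y) terms: ln(240000/90000) = 0.9808; ln(240000/140000) = 0.5390.
W = 1.519826 / 5 = 0.304.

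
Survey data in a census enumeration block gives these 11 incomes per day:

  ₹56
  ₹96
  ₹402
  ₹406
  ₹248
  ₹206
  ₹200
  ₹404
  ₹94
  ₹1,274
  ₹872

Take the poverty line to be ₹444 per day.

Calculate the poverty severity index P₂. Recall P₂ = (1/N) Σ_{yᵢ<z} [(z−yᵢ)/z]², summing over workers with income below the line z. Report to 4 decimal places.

Incomes under z: ₹56, ₹94, ₹96, ₹200, ₹206, ₹248, ₹402, ₹404, ₹406 (q = 9 of N = 11).
Gap ratios (z−y)/z: (444−56)/444 = 0.8739; (444−94)/444 = 0.7883; (444−96)/444 = 0.7838; (444−200)/444 = 0.5495; (444−206)/444 = 0.5360; (444−248)/444 = 0.4414; (444−402)/444 = 0.0946; (444−404)/444 = 0.0901; (444−406)/444 = 0.0856.
Squared: 0.7637; 0.6214; 0.6143; 0.3020; 0.2873; 0.1949; 0.0089; 0.0081; 0.0073.
Sum = 2.807970; P₂ = 2.807970 / 11 = 0.2553.

0.2553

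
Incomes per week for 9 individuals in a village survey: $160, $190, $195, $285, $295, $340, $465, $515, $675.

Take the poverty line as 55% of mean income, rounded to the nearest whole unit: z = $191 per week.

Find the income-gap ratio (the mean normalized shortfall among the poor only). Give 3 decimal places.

0.084

Incomes under z: $160, $190 (q = 2 of N = 9).
Shortfall ratios (z−y)/z: 0.1623, 0.0052; sum = 0.167539.
I averages over the q = 2 poor units only: 0.167539 / 2 = 0.084.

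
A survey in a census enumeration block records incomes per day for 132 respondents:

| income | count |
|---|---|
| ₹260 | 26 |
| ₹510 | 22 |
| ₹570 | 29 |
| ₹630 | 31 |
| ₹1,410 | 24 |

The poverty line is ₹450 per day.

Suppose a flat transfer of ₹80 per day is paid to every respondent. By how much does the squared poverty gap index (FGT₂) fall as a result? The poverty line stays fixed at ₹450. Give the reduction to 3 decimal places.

Before: below the line — 26×₹260; squared poverty gap index (FGT₂) = 0.03511.
After the ₹80 transfer: below the line — 26×₹340; squared poverty gap index (FGT₂) = 0.01177.
Reduction = 0.03511 − 0.01177 = 0.023.

0.023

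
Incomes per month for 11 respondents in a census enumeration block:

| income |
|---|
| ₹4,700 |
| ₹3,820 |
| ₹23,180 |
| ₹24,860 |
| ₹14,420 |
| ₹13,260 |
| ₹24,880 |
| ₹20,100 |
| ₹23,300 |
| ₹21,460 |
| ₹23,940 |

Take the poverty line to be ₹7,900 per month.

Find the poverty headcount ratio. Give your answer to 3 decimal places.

0.182

2 of the 11 respondents have income below ₹7,900.
H = 2/11 = 0.182.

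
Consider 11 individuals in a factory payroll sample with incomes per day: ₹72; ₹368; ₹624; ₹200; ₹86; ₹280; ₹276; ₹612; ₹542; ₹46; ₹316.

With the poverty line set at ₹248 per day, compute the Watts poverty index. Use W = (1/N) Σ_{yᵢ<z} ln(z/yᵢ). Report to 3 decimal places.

Below z: ₹46, ₹72, ₹86, ₹200 (q = 4 of N = 11).
Log gaps: ln(248/46) = 1.6848; ln(248/72) = 1.2368; ln(248/86) = 1.0591; ln(248/200) = 0.2151.
W = 4.195743 / 11 = 0.381.

0.381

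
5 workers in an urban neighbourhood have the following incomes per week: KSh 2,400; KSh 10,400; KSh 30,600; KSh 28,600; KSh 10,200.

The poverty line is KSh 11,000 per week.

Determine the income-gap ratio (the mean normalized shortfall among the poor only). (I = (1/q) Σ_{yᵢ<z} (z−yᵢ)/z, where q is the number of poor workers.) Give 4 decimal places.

0.3030

Below the line: KSh 2,400, KSh 10,200, KSh 10,400 (q = 3 of N = 5).
Shortfall ratios (z−y)/z: 0.7818, 0.0727, 0.0545; sum = 0.909091.
I averages over the q = 3 poor units only: 0.909091 / 3 = 0.3030.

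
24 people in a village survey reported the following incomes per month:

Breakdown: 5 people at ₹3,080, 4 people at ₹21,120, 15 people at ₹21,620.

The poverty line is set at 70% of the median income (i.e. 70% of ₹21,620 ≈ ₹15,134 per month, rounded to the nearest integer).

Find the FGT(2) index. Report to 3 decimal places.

0.132

Below z: 5×₹3,080 (q = 5 of N = 24).
Normalized shortfalls: (15134−3080)/15134 = 0.7965 (×5).
Squared: 0.6344 (×5).
Sum = 3.171940; P₂ = 3.171940 / 24 = 0.132.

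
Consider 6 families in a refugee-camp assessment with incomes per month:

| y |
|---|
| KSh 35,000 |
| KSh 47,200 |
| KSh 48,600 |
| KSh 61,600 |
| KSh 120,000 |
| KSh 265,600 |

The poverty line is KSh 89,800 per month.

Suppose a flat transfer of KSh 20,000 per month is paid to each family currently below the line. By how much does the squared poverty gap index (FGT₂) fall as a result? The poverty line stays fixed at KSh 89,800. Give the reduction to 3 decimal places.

0.105

Before: below the line — KSh 35,000, KSh 47,200, KSh 48,600, KSh 61,600; squared poverty gap index (FGT₂) = 0.15109.
After the KSh 20,000 transfer: below the line — KSh 55,000, KSh 67,200, KSh 68,600, KSh 81,600; squared poverty gap index (FGT₂) = 0.04626.
Reduction = 0.15109 − 0.04626 = 0.105.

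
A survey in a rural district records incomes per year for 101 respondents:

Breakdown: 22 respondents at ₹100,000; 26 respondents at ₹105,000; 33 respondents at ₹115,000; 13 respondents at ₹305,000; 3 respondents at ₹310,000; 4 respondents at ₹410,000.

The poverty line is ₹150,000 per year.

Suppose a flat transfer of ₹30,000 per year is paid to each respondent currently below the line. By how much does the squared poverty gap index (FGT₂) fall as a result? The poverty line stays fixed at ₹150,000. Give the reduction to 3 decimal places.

0.058

Before: below the line — 22×₹100,000, 26×₹105,000, 33×₹115,000; squared poverty gap index (FGT₂) = 0.06516.
After the ₹30,000 transfer: below the line — 22×₹130,000, 26×₹135,000, 33×₹145,000; squared poverty gap index (FGT₂) = 0.00681.
Reduction = 0.06516 − 0.00681 = 0.058.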